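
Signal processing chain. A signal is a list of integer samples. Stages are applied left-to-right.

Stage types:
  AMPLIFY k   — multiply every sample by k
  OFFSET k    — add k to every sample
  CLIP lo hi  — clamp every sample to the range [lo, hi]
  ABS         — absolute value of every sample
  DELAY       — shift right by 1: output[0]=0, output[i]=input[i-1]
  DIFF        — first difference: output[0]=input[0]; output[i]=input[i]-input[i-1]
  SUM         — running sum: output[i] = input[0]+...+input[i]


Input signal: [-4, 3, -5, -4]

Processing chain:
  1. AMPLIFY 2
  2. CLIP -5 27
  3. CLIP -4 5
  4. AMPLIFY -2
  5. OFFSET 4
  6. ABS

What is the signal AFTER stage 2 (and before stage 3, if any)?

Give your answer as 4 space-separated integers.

Input: [-4, 3, -5, -4]
Stage 1 (AMPLIFY 2): -4*2=-8, 3*2=6, -5*2=-10, -4*2=-8 -> [-8, 6, -10, -8]
Stage 2 (CLIP -5 27): clip(-8,-5,27)=-5, clip(6,-5,27)=6, clip(-10,-5,27)=-5, clip(-8,-5,27)=-5 -> [-5, 6, -5, -5]

Answer: -5 6 -5 -5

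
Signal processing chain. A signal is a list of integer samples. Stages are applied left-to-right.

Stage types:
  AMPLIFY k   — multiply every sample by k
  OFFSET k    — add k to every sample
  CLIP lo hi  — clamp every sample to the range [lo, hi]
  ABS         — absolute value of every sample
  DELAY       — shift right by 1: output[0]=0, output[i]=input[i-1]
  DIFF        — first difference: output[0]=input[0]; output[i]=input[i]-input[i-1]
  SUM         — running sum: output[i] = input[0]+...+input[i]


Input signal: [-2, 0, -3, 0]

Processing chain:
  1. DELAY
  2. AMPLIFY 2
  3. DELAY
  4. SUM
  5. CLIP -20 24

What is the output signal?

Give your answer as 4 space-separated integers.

Answer: 0 0 -4 -4

Derivation:
Input: [-2, 0, -3, 0]
Stage 1 (DELAY): [0, -2, 0, -3] = [0, -2, 0, -3] -> [0, -2, 0, -3]
Stage 2 (AMPLIFY 2): 0*2=0, -2*2=-4, 0*2=0, -3*2=-6 -> [0, -4, 0, -6]
Stage 3 (DELAY): [0, 0, -4, 0] = [0, 0, -4, 0] -> [0, 0, -4, 0]
Stage 4 (SUM): sum[0..0]=0, sum[0..1]=0, sum[0..2]=-4, sum[0..3]=-4 -> [0, 0, -4, -4]
Stage 5 (CLIP -20 24): clip(0,-20,24)=0, clip(0,-20,24)=0, clip(-4,-20,24)=-4, clip(-4,-20,24)=-4 -> [0, 0, -4, -4]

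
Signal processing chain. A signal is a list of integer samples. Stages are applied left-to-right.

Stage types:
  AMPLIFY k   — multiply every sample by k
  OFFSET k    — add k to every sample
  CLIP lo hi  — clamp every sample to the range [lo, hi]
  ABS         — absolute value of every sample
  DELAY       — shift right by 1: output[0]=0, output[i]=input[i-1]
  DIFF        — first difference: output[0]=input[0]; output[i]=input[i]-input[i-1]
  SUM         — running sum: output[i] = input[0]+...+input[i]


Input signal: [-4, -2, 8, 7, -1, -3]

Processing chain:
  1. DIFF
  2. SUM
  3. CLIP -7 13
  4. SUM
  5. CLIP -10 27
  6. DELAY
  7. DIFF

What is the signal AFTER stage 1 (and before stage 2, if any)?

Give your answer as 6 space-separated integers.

Input: [-4, -2, 8, 7, -1, -3]
Stage 1 (DIFF): s[0]=-4, -2--4=2, 8--2=10, 7-8=-1, -1-7=-8, -3--1=-2 -> [-4, 2, 10, -1, -8, -2]

Answer: -4 2 10 -1 -8 -2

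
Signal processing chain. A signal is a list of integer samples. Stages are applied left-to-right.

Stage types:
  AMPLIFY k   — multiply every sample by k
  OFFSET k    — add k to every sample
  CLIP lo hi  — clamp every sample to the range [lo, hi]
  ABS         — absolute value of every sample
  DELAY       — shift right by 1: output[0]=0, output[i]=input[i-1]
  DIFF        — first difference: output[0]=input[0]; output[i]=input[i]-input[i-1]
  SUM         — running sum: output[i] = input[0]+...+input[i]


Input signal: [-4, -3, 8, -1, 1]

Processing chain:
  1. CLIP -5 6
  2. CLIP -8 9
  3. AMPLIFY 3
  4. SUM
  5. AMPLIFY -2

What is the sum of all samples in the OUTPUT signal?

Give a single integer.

Answer: 90

Derivation:
Input: [-4, -3, 8, -1, 1]
Stage 1 (CLIP -5 6): clip(-4,-5,6)=-4, clip(-3,-5,6)=-3, clip(8,-5,6)=6, clip(-1,-5,6)=-1, clip(1,-5,6)=1 -> [-4, -3, 6, -1, 1]
Stage 2 (CLIP -8 9): clip(-4,-8,9)=-4, clip(-3,-8,9)=-3, clip(6,-8,9)=6, clip(-1,-8,9)=-1, clip(1,-8,9)=1 -> [-4, -3, 6, -1, 1]
Stage 3 (AMPLIFY 3): -4*3=-12, -3*3=-9, 6*3=18, -1*3=-3, 1*3=3 -> [-12, -9, 18, -3, 3]
Stage 4 (SUM): sum[0..0]=-12, sum[0..1]=-21, sum[0..2]=-3, sum[0..3]=-6, sum[0..4]=-3 -> [-12, -21, -3, -6, -3]
Stage 5 (AMPLIFY -2): -12*-2=24, -21*-2=42, -3*-2=6, -6*-2=12, -3*-2=6 -> [24, 42, 6, 12, 6]
Output sum: 90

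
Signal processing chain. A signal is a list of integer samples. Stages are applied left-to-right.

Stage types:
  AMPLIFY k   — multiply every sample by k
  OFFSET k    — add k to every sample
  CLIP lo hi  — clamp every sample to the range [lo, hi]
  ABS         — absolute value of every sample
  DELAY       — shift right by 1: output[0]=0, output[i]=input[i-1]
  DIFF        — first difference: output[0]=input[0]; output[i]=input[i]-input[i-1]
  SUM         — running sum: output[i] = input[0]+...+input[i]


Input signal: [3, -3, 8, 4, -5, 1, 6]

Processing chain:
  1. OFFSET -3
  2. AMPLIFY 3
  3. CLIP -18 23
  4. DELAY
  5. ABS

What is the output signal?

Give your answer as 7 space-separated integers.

Input: [3, -3, 8, 4, -5, 1, 6]
Stage 1 (OFFSET -3): 3+-3=0, -3+-3=-6, 8+-3=5, 4+-3=1, -5+-3=-8, 1+-3=-2, 6+-3=3 -> [0, -6, 5, 1, -8, -2, 3]
Stage 2 (AMPLIFY 3): 0*3=0, -6*3=-18, 5*3=15, 1*3=3, -8*3=-24, -2*3=-6, 3*3=9 -> [0, -18, 15, 3, -24, -6, 9]
Stage 3 (CLIP -18 23): clip(0,-18,23)=0, clip(-18,-18,23)=-18, clip(15,-18,23)=15, clip(3,-18,23)=3, clip(-24,-18,23)=-18, clip(-6,-18,23)=-6, clip(9,-18,23)=9 -> [0, -18, 15, 3, -18, -6, 9]
Stage 4 (DELAY): [0, 0, -18, 15, 3, -18, -6] = [0, 0, -18, 15, 3, -18, -6] -> [0, 0, -18, 15, 3, -18, -6]
Stage 5 (ABS): |0|=0, |0|=0, |-18|=18, |15|=15, |3|=3, |-18|=18, |-6|=6 -> [0, 0, 18, 15, 3, 18, 6]

Answer: 0 0 18 15 3 18 6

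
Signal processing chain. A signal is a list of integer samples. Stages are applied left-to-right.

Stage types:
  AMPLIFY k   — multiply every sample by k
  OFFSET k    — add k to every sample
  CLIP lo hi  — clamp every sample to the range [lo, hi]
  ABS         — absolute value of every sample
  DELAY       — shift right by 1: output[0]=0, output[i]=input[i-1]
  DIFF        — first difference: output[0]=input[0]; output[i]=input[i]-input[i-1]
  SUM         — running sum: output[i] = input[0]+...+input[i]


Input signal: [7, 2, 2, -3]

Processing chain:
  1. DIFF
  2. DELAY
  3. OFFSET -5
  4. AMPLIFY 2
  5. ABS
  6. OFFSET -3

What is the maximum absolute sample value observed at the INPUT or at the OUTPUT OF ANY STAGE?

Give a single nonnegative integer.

Answer: 20

Derivation:
Input: [7, 2, 2, -3] (max |s|=7)
Stage 1 (DIFF): s[0]=7, 2-7=-5, 2-2=0, -3-2=-5 -> [7, -5, 0, -5] (max |s|=7)
Stage 2 (DELAY): [0, 7, -5, 0] = [0, 7, -5, 0] -> [0, 7, -5, 0] (max |s|=7)
Stage 3 (OFFSET -5): 0+-5=-5, 7+-5=2, -5+-5=-10, 0+-5=-5 -> [-5, 2, -10, -5] (max |s|=10)
Stage 4 (AMPLIFY 2): -5*2=-10, 2*2=4, -10*2=-20, -5*2=-10 -> [-10, 4, -20, -10] (max |s|=20)
Stage 5 (ABS): |-10|=10, |4|=4, |-20|=20, |-10|=10 -> [10, 4, 20, 10] (max |s|=20)
Stage 6 (OFFSET -3): 10+-3=7, 4+-3=1, 20+-3=17, 10+-3=7 -> [7, 1, 17, 7] (max |s|=17)
Overall max amplitude: 20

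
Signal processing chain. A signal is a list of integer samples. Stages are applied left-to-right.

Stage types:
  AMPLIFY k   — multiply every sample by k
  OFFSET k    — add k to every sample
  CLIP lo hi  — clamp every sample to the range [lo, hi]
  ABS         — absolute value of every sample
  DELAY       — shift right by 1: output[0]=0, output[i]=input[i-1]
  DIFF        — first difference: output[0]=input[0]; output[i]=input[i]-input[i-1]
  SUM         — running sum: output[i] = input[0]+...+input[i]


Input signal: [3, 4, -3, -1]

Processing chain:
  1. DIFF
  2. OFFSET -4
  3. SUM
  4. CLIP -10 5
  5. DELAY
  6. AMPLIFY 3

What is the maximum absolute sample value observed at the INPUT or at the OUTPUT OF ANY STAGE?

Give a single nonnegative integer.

Input: [3, 4, -3, -1] (max |s|=4)
Stage 1 (DIFF): s[0]=3, 4-3=1, -3-4=-7, -1--3=2 -> [3, 1, -7, 2] (max |s|=7)
Stage 2 (OFFSET -4): 3+-4=-1, 1+-4=-3, -7+-4=-11, 2+-4=-2 -> [-1, -3, -11, -2] (max |s|=11)
Stage 3 (SUM): sum[0..0]=-1, sum[0..1]=-4, sum[0..2]=-15, sum[0..3]=-17 -> [-1, -4, -15, -17] (max |s|=17)
Stage 4 (CLIP -10 5): clip(-1,-10,5)=-1, clip(-4,-10,5)=-4, clip(-15,-10,5)=-10, clip(-17,-10,5)=-10 -> [-1, -4, -10, -10] (max |s|=10)
Stage 5 (DELAY): [0, -1, -4, -10] = [0, -1, -4, -10] -> [0, -1, -4, -10] (max |s|=10)
Stage 6 (AMPLIFY 3): 0*3=0, -1*3=-3, -4*3=-12, -10*3=-30 -> [0, -3, -12, -30] (max |s|=30)
Overall max amplitude: 30

Answer: 30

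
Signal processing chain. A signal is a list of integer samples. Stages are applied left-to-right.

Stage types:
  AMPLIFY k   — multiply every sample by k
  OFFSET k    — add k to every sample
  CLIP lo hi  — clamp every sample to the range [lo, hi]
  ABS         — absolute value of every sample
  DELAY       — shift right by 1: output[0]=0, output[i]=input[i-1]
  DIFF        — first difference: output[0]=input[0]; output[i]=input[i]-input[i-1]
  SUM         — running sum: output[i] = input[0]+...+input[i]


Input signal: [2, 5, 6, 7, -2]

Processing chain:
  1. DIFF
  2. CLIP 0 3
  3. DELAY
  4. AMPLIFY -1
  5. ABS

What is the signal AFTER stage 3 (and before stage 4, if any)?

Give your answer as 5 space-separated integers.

Input: [2, 5, 6, 7, -2]
Stage 1 (DIFF): s[0]=2, 5-2=3, 6-5=1, 7-6=1, -2-7=-9 -> [2, 3, 1, 1, -9]
Stage 2 (CLIP 0 3): clip(2,0,3)=2, clip(3,0,3)=3, clip(1,0,3)=1, clip(1,0,3)=1, clip(-9,0,3)=0 -> [2, 3, 1, 1, 0]
Stage 3 (DELAY): [0, 2, 3, 1, 1] = [0, 2, 3, 1, 1] -> [0, 2, 3, 1, 1]

Answer: 0 2 3 1 1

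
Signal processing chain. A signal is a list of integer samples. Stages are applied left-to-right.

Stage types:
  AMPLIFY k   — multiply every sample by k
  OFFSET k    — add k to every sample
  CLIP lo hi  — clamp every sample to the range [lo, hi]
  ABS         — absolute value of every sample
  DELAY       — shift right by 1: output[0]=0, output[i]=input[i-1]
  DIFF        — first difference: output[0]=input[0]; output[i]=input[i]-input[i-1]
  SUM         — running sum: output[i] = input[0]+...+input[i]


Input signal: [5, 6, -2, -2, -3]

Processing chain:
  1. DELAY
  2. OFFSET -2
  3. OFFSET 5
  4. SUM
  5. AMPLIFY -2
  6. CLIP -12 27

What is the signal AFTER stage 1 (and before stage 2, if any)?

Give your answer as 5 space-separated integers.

Answer: 0 5 6 -2 -2

Derivation:
Input: [5, 6, -2, -2, -3]
Stage 1 (DELAY): [0, 5, 6, -2, -2] = [0, 5, 6, -2, -2] -> [0, 5, 6, -2, -2]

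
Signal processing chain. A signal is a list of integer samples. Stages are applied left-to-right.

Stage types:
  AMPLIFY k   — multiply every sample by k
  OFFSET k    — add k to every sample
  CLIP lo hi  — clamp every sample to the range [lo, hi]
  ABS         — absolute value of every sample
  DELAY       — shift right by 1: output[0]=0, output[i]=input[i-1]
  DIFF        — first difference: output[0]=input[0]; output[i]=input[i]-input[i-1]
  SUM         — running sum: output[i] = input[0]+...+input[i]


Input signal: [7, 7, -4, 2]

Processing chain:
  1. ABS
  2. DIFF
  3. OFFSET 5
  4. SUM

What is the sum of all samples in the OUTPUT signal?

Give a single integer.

Answer: 70

Derivation:
Input: [7, 7, -4, 2]
Stage 1 (ABS): |7|=7, |7|=7, |-4|=4, |2|=2 -> [7, 7, 4, 2]
Stage 2 (DIFF): s[0]=7, 7-7=0, 4-7=-3, 2-4=-2 -> [7, 0, -3, -2]
Stage 3 (OFFSET 5): 7+5=12, 0+5=5, -3+5=2, -2+5=3 -> [12, 5, 2, 3]
Stage 4 (SUM): sum[0..0]=12, sum[0..1]=17, sum[0..2]=19, sum[0..3]=22 -> [12, 17, 19, 22]
Output sum: 70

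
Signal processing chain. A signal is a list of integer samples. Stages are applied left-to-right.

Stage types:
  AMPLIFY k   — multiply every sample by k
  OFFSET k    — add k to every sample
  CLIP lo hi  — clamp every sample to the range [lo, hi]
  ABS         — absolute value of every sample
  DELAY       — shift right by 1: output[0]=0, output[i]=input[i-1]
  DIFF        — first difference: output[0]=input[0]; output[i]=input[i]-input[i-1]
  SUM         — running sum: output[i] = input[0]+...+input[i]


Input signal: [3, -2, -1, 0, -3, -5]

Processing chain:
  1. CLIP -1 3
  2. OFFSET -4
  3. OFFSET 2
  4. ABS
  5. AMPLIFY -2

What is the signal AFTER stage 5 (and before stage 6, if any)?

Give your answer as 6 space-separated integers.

Input: [3, -2, -1, 0, -3, -5]
Stage 1 (CLIP -1 3): clip(3,-1,3)=3, clip(-2,-1,3)=-1, clip(-1,-1,3)=-1, clip(0,-1,3)=0, clip(-3,-1,3)=-1, clip(-5,-1,3)=-1 -> [3, -1, -1, 0, -1, -1]
Stage 2 (OFFSET -4): 3+-4=-1, -1+-4=-5, -1+-4=-5, 0+-4=-4, -1+-4=-5, -1+-4=-5 -> [-1, -5, -5, -4, -5, -5]
Stage 3 (OFFSET 2): -1+2=1, -5+2=-3, -5+2=-3, -4+2=-2, -5+2=-3, -5+2=-3 -> [1, -3, -3, -2, -3, -3]
Stage 4 (ABS): |1|=1, |-3|=3, |-3|=3, |-2|=2, |-3|=3, |-3|=3 -> [1, 3, 3, 2, 3, 3]
Stage 5 (AMPLIFY -2): 1*-2=-2, 3*-2=-6, 3*-2=-6, 2*-2=-4, 3*-2=-6, 3*-2=-6 -> [-2, -6, -6, -4, -6, -6]

Answer: -2 -6 -6 -4 -6 -6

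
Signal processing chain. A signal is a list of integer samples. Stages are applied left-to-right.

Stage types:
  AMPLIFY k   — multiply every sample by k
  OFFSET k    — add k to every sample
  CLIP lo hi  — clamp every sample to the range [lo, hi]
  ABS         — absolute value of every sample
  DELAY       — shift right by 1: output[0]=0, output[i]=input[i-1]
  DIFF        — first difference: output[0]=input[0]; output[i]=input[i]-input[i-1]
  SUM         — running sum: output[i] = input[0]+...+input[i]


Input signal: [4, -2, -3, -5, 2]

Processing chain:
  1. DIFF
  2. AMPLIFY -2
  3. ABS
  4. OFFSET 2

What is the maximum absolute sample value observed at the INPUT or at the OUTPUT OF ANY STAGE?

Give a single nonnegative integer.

Answer: 16

Derivation:
Input: [4, -2, -3, -5, 2] (max |s|=5)
Stage 1 (DIFF): s[0]=4, -2-4=-6, -3--2=-1, -5--3=-2, 2--5=7 -> [4, -6, -1, -2, 7] (max |s|=7)
Stage 2 (AMPLIFY -2): 4*-2=-8, -6*-2=12, -1*-2=2, -2*-2=4, 7*-2=-14 -> [-8, 12, 2, 4, -14] (max |s|=14)
Stage 3 (ABS): |-8|=8, |12|=12, |2|=2, |4|=4, |-14|=14 -> [8, 12, 2, 4, 14] (max |s|=14)
Stage 4 (OFFSET 2): 8+2=10, 12+2=14, 2+2=4, 4+2=6, 14+2=16 -> [10, 14, 4, 6, 16] (max |s|=16)
Overall max amplitude: 16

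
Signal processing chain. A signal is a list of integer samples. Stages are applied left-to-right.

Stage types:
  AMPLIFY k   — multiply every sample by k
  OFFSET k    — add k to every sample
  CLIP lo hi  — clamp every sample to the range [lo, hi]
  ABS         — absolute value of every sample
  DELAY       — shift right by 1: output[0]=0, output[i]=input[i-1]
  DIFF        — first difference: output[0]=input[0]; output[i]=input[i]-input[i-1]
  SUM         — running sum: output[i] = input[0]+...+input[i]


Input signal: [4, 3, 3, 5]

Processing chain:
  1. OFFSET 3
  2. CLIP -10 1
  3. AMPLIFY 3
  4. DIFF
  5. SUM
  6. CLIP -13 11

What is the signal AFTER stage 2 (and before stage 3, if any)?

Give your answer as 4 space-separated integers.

Answer: 1 1 1 1

Derivation:
Input: [4, 3, 3, 5]
Stage 1 (OFFSET 3): 4+3=7, 3+3=6, 3+3=6, 5+3=8 -> [7, 6, 6, 8]
Stage 2 (CLIP -10 1): clip(7,-10,1)=1, clip(6,-10,1)=1, clip(6,-10,1)=1, clip(8,-10,1)=1 -> [1, 1, 1, 1]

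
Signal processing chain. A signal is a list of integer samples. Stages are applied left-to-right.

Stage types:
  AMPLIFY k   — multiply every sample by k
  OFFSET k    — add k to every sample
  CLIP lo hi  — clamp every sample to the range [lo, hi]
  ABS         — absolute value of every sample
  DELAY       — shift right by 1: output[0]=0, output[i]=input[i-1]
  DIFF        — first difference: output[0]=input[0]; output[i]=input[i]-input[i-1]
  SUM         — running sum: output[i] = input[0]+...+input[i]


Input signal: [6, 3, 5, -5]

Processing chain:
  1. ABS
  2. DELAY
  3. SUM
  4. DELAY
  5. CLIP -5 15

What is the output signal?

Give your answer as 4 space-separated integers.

Answer: 0 0 6 9

Derivation:
Input: [6, 3, 5, -5]
Stage 1 (ABS): |6|=6, |3|=3, |5|=5, |-5|=5 -> [6, 3, 5, 5]
Stage 2 (DELAY): [0, 6, 3, 5] = [0, 6, 3, 5] -> [0, 6, 3, 5]
Stage 3 (SUM): sum[0..0]=0, sum[0..1]=6, sum[0..2]=9, sum[0..3]=14 -> [0, 6, 9, 14]
Stage 4 (DELAY): [0, 0, 6, 9] = [0, 0, 6, 9] -> [0, 0, 6, 9]
Stage 5 (CLIP -5 15): clip(0,-5,15)=0, clip(0,-5,15)=0, clip(6,-5,15)=6, clip(9,-5,15)=9 -> [0, 0, 6, 9]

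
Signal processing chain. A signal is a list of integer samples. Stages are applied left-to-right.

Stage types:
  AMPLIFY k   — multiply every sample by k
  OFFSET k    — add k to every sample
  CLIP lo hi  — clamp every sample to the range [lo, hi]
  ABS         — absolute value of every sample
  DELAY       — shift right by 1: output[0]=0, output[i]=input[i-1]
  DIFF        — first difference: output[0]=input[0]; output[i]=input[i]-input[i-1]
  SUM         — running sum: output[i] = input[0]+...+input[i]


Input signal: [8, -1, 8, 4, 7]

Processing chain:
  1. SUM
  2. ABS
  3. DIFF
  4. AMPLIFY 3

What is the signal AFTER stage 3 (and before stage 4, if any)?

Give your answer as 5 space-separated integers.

Answer: 8 -1 8 4 7

Derivation:
Input: [8, -1, 8, 4, 7]
Stage 1 (SUM): sum[0..0]=8, sum[0..1]=7, sum[0..2]=15, sum[0..3]=19, sum[0..4]=26 -> [8, 7, 15, 19, 26]
Stage 2 (ABS): |8|=8, |7|=7, |15|=15, |19|=19, |26|=26 -> [8, 7, 15, 19, 26]
Stage 3 (DIFF): s[0]=8, 7-8=-1, 15-7=8, 19-15=4, 26-19=7 -> [8, -1, 8, 4, 7]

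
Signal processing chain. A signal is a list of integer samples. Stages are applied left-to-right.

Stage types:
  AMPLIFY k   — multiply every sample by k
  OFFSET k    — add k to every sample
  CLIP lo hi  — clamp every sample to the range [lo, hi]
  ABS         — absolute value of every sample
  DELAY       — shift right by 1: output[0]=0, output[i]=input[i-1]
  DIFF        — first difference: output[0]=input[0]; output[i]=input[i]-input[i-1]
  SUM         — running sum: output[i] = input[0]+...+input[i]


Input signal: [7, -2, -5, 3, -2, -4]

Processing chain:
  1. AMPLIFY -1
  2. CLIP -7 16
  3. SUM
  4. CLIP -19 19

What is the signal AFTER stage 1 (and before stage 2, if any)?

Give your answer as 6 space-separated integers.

Input: [7, -2, -5, 3, -2, -4]
Stage 1 (AMPLIFY -1): 7*-1=-7, -2*-1=2, -5*-1=5, 3*-1=-3, -2*-1=2, -4*-1=4 -> [-7, 2, 5, -3, 2, 4]

Answer: -7 2 5 -3 2 4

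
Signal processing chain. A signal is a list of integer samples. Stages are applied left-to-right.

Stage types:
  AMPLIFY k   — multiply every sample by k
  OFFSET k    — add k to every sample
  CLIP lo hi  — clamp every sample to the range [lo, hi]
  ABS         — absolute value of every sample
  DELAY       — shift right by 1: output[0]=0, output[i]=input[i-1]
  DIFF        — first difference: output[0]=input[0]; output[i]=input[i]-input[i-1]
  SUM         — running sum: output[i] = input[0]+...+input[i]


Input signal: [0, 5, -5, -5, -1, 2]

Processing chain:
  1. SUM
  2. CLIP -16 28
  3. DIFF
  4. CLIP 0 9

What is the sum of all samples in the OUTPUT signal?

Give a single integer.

Input: [0, 5, -5, -5, -1, 2]
Stage 1 (SUM): sum[0..0]=0, sum[0..1]=5, sum[0..2]=0, sum[0..3]=-5, sum[0..4]=-6, sum[0..5]=-4 -> [0, 5, 0, -5, -6, -4]
Stage 2 (CLIP -16 28): clip(0,-16,28)=0, clip(5,-16,28)=5, clip(0,-16,28)=0, clip(-5,-16,28)=-5, clip(-6,-16,28)=-6, clip(-4,-16,28)=-4 -> [0, 5, 0, -5, -6, -4]
Stage 3 (DIFF): s[0]=0, 5-0=5, 0-5=-5, -5-0=-5, -6--5=-1, -4--6=2 -> [0, 5, -5, -5, -1, 2]
Stage 4 (CLIP 0 9): clip(0,0,9)=0, clip(5,0,9)=5, clip(-5,0,9)=0, clip(-5,0,9)=0, clip(-1,0,9)=0, clip(2,0,9)=2 -> [0, 5, 0, 0, 0, 2]
Output sum: 7

Answer: 7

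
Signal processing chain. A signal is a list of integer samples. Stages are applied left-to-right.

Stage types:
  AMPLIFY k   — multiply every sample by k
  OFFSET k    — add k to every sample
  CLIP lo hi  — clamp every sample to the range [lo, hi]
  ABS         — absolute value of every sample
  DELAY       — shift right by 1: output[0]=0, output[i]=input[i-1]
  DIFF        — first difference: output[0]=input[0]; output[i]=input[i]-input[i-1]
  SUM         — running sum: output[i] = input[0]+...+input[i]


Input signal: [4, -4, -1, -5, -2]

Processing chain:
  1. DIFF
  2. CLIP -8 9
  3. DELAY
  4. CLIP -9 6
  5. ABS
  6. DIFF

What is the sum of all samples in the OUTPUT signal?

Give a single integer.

Answer: 4

Derivation:
Input: [4, -4, -1, -5, -2]
Stage 1 (DIFF): s[0]=4, -4-4=-8, -1--4=3, -5--1=-4, -2--5=3 -> [4, -8, 3, -4, 3]
Stage 2 (CLIP -8 9): clip(4,-8,9)=4, clip(-8,-8,9)=-8, clip(3,-8,9)=3, clip(-4,-8,9)=-4, clip(3,-8,9)=3 -> [4, -8, 3, -4, 3]
Stage 3 (DELAY): [0, 4, -8, 3, -4] = [0, 4, -8, 3, -4] -> [0, 4, -8, 3, -4]
Stage 4 (CLIP -9 6): clip(0,-9,6)=0, clip(4,-9,6)=4, clip(-8,-9,6)=-8, clip(3,-9,6)=3, clip(-4,-9,6)=-4 -> [0, 4, -8, 3, -4]
Stage 5 (ABS): |0|=0, |4|=4, |-8|=8, |3|=3, |-4|=4 -> [0, 4, 8, 3, 4]
Stage 6 (DIFF): s[0]=0, 4-0=4, 8-4=4, 3-8=-5, 4-3=1 -> [0, 4, 4, -5, 1]
Output sum: 4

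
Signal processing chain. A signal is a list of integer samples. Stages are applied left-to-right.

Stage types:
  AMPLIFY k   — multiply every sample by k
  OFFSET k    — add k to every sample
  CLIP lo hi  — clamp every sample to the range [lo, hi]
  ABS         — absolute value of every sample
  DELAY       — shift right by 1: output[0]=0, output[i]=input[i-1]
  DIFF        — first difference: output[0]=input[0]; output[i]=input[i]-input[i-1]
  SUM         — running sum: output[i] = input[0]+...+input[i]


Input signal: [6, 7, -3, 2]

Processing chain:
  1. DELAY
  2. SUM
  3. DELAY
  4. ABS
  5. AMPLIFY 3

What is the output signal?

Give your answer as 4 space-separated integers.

Answer: 0 0 18 39

Derivation:
Input: [6, 7, -3, 2]
Stage 1 (DELAY): [0, 6, 7, -3] = [0, 6, 7, -3] -> [0, 6, 7, -3]
Stage 2 (SUM): sum[0..0]=0, sum[0..1]=6, sum[0..2]=13, sum[0..3]=10 -> [0, 6, 13, 10]
Stage 3 (DELAY): [0, 0, 6, 13] = [0, 0, 6, 13] -> [0, 0, 6, 13]
Stage 4 (ABS): |0|=0, |0|=0, |6|=6, |13|=13 -> [0, 0, 6, 13]
Stage 5 (AMPLIFY 3): 0*3=0, 0*3=0, 6*3=18, 13*3=39 -> [0, 0, 18, 39]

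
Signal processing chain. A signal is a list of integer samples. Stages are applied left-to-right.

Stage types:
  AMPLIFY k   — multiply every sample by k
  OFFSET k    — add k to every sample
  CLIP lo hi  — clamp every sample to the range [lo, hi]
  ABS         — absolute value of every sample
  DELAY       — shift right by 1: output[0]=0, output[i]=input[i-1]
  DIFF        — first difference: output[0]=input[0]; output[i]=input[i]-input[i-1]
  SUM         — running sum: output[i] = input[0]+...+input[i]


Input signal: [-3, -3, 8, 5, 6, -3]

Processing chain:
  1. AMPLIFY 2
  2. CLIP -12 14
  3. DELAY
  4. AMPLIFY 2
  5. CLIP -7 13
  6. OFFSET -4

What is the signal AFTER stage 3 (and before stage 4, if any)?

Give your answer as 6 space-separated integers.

Answer: 0 -6 -6 14 10 12

Derivation:
Input: [-3, -3, 8, 5, 6, -3]
Stage 1 (AMPLIFY 2): -3*2=-6, -3*2=-6, 8*2=16, 5*2=10, 6*2=12, -3*2=-6 -> [-6, -6, 16, 10, 12, -6]
Stage 2 (CLIP -12 14): clip(-6,-12,14)=-6, clip(-6,-12,14)=-6, clip(16,-12,14)=14, clip(10,-12,14)=10, clip(12,-12,14)=12, clip(-6,-12,14)=-6 -> [-6, -6, 14, 10, 12, -6]
Stage 3 (DELAY): [0, -6, -6, 14, 10, 12] = [0, -6, -6, 14, 10, 12] -> [0, -6, -6, 14, 10, 12]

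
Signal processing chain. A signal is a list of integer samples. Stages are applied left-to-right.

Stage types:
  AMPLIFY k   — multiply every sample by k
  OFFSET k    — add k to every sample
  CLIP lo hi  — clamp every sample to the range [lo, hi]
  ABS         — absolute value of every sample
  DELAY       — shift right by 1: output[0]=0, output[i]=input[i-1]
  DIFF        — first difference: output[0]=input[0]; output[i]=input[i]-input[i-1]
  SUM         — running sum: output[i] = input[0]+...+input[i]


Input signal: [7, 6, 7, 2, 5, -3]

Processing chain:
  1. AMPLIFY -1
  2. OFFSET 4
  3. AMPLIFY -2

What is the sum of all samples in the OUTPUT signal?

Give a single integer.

Input: [7, 6, 7, 2, 5, -3]
Stage 1 (AMPLIFY -1): 7*-1=-7, 6*-1=-6, 7*-1=-7, 2*-1=-2, 5*-1=-5, -3*-1=3 -> [-7, -6, -7, -2, -5, 3]
Stage 2 (OFFSET 4): -7+4=-3, -6+4=-2, -7+4=-3, -2+4=2, -5+4=-1, 3+4=7 -> [-3, -2, -3, 2, -1, 7]
Stage 3 (AMPLIFY -2): -3*-2=6, -2*-2=4, -3*-2=6, 2*-2=-4, -1*-2=2, 7*-2=-14 -> [6, 4, 6, -4, 2, -14]
Output sum: 0

Answer: 0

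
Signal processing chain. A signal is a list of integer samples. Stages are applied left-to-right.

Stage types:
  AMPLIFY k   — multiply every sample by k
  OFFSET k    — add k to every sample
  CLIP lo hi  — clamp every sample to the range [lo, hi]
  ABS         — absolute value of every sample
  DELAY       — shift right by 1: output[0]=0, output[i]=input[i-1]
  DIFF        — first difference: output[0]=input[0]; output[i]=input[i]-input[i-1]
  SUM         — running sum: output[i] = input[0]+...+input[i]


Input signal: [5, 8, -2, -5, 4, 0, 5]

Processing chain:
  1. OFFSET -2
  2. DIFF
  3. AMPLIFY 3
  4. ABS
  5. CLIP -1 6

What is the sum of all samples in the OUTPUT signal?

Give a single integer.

Answer: 42

Derivation:
Input: [5, 8, -2, -5, 4, 0, 5]
Stage 1 (OFFSET -2): 5+-2=3, 8+-2=6, -2+-2=-4, -5+-2=-7, 4+-2=2, 0+-2=-2, 5+-2=3 -> [3, 6, -4, -7, 2, -2, 3]
Stage 2 (DIFF): s[0]=3, 6-3=3, -4-6=-10, -7--4=-3, 2--7=9, -2-2=-4, 3--2=5 -> [3, 3, -10, -3, 9, -4, 5]
Stage 3 (AMPLIFY 3): 3*3=9, 3*3=9, -10*3=-30, -3*3=-9, 9*3=27, -4*3=-12, 5*3=15 -> [9, 9, -30, -9, 27, -12, 15]
Stage 4 (ABS): |9|=9, |9|=9, |-30|=30, |-9|=9, |27|=27, |-12|=12, |15|=15 -> [9, 9, 30, 9, 27, 12, 15]
Stage 5 (CLIP -1 6): clip(9,-1,6)=6, clip(9,-1,6)=6, clip(30,-1,6)=6, clip(9,-1,6)=6, clip(27,-1,6)=6, clip(12,-1,6)=6, clip(15,-1,6)=6 -> [6, 6, 6, 6, 6, 6, 6]
Output sum: 42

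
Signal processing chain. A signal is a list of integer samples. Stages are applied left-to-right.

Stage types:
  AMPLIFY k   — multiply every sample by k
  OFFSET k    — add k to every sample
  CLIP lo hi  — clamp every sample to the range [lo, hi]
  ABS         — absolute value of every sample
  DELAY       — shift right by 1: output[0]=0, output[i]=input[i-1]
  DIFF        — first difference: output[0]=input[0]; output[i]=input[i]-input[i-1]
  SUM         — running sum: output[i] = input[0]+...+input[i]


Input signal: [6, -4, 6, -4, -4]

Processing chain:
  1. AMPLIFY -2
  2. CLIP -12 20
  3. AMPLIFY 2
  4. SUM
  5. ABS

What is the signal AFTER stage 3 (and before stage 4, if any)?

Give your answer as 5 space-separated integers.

Input: [6, -4, 6, -4, -4]
Stage 1 (AMPLIFY -2): 6*-2=-12, -4*-2=8, 6*-2=-12, -4*-2=8, -4*-2=8 -> [-12, 8, -12, 8, 8]
Stage 2 (CLIP -12 20): clip(-12,-12,20)=-12, clip(8,-12,20)=8, clip(-12,-12,20)=-12, clip(8,-12,20)=8, clip(8,-12,20)=8 -> [-12, 8, -12, 8, 8]
Stage 3 (AMPLIFY 2): -12*2=-24, 8*2=16, -12*2=-24, 8*2=16, 8*2=16 -> [-24, 16, -24, 16, 16]

Answer: -24 16 -24 16 16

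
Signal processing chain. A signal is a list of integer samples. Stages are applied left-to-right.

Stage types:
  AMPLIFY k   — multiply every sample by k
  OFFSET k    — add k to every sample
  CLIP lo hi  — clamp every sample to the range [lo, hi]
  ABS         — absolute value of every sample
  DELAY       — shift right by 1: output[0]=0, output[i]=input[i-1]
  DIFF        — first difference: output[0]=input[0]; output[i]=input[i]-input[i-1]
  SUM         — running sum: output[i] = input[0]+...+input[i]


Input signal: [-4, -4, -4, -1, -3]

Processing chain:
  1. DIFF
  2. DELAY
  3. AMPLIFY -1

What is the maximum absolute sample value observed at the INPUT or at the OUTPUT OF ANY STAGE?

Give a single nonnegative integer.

Answer: 4

Derivation:
Input: [-4, -4, -4, -1, -3] (max |s|=4)
Stage 1 (DIFF): s[0]=-4, -4--4=0, -4--4=0, -1--4=3, -3--1=-2 -> [-4, 0, 0, 3, -2] (max |s|=4)
Stage 2 (DELAY): [0, -4, 0, 0, 3] = [0, -4, 0, 0, 3] -> [0, -4, 0, 0, 3] (max |s|=4)
Stage 3 (AMPLIFY -1): 0*-1=0, -4*-1=4, 0*-1=0, 0*-1=0, 3*-1=-3 -> [0, 4, 0, 0, -3] (max |s|=4)
Overall max amplitude: 4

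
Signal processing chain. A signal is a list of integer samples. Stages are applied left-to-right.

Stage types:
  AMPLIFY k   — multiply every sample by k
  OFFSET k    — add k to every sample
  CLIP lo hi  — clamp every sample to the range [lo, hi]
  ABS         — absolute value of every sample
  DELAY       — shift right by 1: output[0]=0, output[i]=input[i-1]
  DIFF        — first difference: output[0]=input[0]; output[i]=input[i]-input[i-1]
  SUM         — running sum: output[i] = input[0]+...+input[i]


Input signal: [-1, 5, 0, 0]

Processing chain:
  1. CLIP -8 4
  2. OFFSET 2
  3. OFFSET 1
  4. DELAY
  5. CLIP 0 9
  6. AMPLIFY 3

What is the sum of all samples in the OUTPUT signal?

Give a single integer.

Answer: 36

Derivation:
Input: [-1, 5, 0, 0]
Stage 1 (CLIP -8 4): clip(-1,-8,4)=-1, clip(5,-8,4)=4, clip(0,-8,4)=0, clip(0,-8,4)=0 -> [-1, 4, 0, 0]
Stage 2 (OFFSET 2): -1+2=1, 4+2=6, 0+2=2, 0+2=2 -> [1, 6, 2, 2]
Stage 3 (OFFSET 1): 1+1=2, 6+1=7, 2+1=3, 2+1=3 -> [2, 7, 3, 3]
Stage 4 (DELAY): [0, 2, 7, 3] = [0, 2, 7, 3] -> [0, 2, 7, 3]
Stage 5 (CLIP 0 9): clip(0,0,9)=0, clip(2,0,9)=2, clip(7,0,9)=7, clip(3,0,9)=3 -> [0, 2, 7, 3]
Stage 6 (AMPLIFY 3): 0*3=0, 2*3=6, 7*3=21, 3*3=9 -> [0, 6, 21, 9]
Output sum: 36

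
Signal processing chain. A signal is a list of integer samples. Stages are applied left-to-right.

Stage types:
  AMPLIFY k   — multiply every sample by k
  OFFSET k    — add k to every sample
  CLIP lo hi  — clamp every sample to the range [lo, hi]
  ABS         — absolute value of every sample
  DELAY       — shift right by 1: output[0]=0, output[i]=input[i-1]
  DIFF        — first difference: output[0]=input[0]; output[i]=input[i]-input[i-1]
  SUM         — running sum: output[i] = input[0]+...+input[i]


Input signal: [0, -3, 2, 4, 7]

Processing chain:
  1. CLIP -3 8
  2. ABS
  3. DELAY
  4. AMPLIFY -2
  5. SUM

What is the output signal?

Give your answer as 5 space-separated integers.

Answer: 0 0 -6 -10 -18

Derivation:
Input: [0, -3, 2, 4, 7]
Stage 1 (CLIP -3 8): clip(0,-3,8)=0, clip(-3,-3,8)=-3, clip(2,-3,8)=2, clip(4,-3,8)=4, clip(7,-3,8)=7 -> [0, -3, 2, 4, 7]
Stage 2 (ABS): |0|=0, |-3|=3, |2|=2, |4|=4, |7|=7 -> [0, 3, 2, 4, 7]
Stage 3 (DELAY): [0, 0, 3, 2, 4] = [0, 0, 3, 2, 4] -> [0, 0, 3, 2, 4]
Stage 4 (AMPLIFY -2): 0*-2=0, 0*-2=0, 3*-2=-6, 2*-2=-4, 4*-2=-8 -> [0, 0, -6, -4, -8]
Stage 5 (SUM): sum[0..0]=0, sum[0..1]=0, sum[0..2]=-6, sum[0..3]=-10, sum[0..4]=-18 -> [0, 0, -6, -10, -18]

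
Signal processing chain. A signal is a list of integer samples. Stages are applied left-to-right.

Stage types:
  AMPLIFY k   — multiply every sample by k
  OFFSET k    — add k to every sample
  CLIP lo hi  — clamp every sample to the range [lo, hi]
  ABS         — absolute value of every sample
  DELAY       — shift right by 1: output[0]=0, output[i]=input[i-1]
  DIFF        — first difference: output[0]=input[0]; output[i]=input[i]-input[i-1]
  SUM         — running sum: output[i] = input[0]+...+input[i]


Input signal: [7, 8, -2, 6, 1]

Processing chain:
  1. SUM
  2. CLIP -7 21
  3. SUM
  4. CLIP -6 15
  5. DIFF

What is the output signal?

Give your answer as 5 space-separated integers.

Input: [7, 8, -2, 6, 1]
Stage 1 (SUM): sum[0..0]=7, sum[0..1]=15, sum[0..2]=13, sum[0..3]=19, sum[0..4]=20 -> [7, 15, 13, 19, 20]
Stage 2 (CLIP -7 21): clip(7,-7,21)=7, clip(15,-7,21)=15, clip(13,-7,21)=13, clip(19,-7,21)=19, clip(20,-7,21)=20 -> [7, 15, 13, 19, 20]
Stage 3 (SUM): sum[0..0]=7, sum[0..1]=22, sum[0..2]=35, sum[0..3]=54, sum[0..4]=74 -> [7, 22, 35, 54, 74]
Stage 4 (CLIP -6 15): clip(7,-6,15)=7, clip(22,-6,15)=15, clip(35,-6,15)=15, clip(54,-6,15)=15, clip(74,-6,15)=15 -> [7, 15, 15, 15, 15]
Stage 5 (DIFF): s[0]=7, 15-7=8, 15-15=0, 15-15=0, 15-15=0 -> [7, 8, 0, 0, 0]

Answer: 7 8 0 0 0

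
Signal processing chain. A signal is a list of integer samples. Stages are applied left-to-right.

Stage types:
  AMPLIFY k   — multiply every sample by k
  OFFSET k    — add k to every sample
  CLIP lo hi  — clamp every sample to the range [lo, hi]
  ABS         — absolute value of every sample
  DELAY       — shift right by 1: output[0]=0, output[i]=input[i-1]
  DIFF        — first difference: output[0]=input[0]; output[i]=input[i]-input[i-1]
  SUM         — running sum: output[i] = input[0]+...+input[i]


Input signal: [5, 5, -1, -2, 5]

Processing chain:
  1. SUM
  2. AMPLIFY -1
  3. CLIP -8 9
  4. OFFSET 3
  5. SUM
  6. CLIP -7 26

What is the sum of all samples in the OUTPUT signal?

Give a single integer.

Answer: -30

Derivation:
Input: [5, 5, -1, -2, 5]
Stage 1 (SUM): sum[0..0]=5, sum[0..1]=10, sum[0..2]=9, sum[0..3]=7, sum[0..4]=12 -> [5, 10, 9, 7, 12]
Stage 2 (AMPLIFY -1): 5*-1=-5, 10*-1=-10, 9*-1=-9, 7*-1=-7, 12*-1=-12 -> [-5, -10, -9, -7, -12]
Stage 3 (CLIP -8 9): clip(-5,-8,9)=-5, clip(-10,-8,9)=-8, clip(-9,-8,9)=-8, clip(-7,-8,9)=-7, clip(-12,-8,9)=-8 -> [-5, -8, -8, -7, -8]
Stage 4 (OFFSET 3): -5+3=-2, -8+3=-5, -8+3=-5, -7+3=-4, -8+3=-5 -> [-2, -5, -5, -4, -5]
Stage 5 (SUM): sum[0..0]=-2, sum[0..1]=-7, sum[0..2]=-12, sum[0..3]=-16, sum[0..4]=-21 -> [-2, -7, -12, -16, -21]
Stage 6 (CLIP -7 26): clip(-2,-7,26)=-2, clip(-7,-7,26)=-7, clip(-12,-7,26)=-7, clip(-16,-7,26)=-7, clip(-21,-7,26)=-7 -> [-2, -7, -7, -7, -7]
Output sum: -30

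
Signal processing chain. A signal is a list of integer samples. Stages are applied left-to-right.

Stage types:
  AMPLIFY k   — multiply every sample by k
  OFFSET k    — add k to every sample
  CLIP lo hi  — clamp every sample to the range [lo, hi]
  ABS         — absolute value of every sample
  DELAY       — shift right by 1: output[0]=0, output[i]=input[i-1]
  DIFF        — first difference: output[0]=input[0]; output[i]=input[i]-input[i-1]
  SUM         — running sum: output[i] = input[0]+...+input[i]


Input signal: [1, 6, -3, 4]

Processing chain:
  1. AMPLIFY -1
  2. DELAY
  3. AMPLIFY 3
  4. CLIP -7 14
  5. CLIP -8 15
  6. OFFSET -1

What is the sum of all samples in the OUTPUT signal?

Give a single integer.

Answer: -5

Derivation:
Input: [1, 6, -3, 4]
Stage 1 (AMPLIFY -1): 1*-1=-1, 6*-1=-6, -3*-1=3, 4*-1=-4 -> [-1, -6, 3, -4]
Stage 2 (DELAY): [0, -1, -6, 3] = [0, -1, -6, 3] -> [0, -1, -6, 3]
Stage 3 (AMPLIFY 3): 0*3=0, -1*3=-3, -6*3=-18, 3*3=9 -> [0, -3, -18, 9]
Stage 4 (CLIP -7 14): clip(0,-7,14)=0, clip(-3,-7,14)=-3, clip(-18,-7,14)=-7, clip(9,-7,14)=9 -> [0, -3, -7, 9]
Stage 5 (CLIP -8 15): clip(0,-8,15)=0, clip(-3,-8,15)=-3, clip(-7,-8,15)=-7, clip(9,-8,15)=9 -> [0, -3, -7, 9]
Stage 6 (OFFSET -1): 0+-1=-1, -3+-1=-4, -7+-1=-8, 9+-1=8 -> [-1, -4, -8, 8]
Output sum: -5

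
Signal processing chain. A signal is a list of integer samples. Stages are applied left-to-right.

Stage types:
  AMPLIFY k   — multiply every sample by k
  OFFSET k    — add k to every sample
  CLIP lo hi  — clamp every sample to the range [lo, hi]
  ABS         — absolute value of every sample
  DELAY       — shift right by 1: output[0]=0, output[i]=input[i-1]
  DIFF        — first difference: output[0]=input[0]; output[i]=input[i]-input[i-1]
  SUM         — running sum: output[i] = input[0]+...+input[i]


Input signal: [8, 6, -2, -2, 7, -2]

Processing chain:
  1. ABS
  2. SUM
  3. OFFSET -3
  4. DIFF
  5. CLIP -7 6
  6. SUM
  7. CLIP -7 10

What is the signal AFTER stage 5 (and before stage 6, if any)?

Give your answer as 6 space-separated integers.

Answer: 5 6 2 2 6 2

Derivation:
Input: [8, 6, -2, -2, 7, -2]
Stage 1 (ABS): |8|=8, |6|=6, |-2|=2, |-2|=2, |7|=7, |-2|=2 -> [8, 6, 2, 2, 7, 2]
Stage 2 (SUM): sum[0..0]=8, sum[0..1]=14, sum[0..2]=16, sum[0..3]=18, sum[0..4]=25, sum[0..5]=27 -> [8, 14, 16, 18, 25, 27]
Stage 3 (OFFSET -3): 8+-3=5, 14+-3=11, 16+-3=13, 18+-3=15, 25+-3=22, 27+-3=24 -> [5, 11, 13, 15, 22, 24]
Stage 4 (DIFF): s[0]=5, 11-5=6, 13-11=2, 15-13=2, 22-15=7, 24-22=2 -> [5, 6, 2, 2, 7, 2]
Stage 5 (CLIP -7 6): clip(5,-7,6)=5, clip(6,-7,6)=6, clip(2,-7,6)=2, clip(2,-7,6)=2, clip(7,-7,6)=6, clip(2,-7,6)=2 -> [5, 6, 2, 2, 6, 2]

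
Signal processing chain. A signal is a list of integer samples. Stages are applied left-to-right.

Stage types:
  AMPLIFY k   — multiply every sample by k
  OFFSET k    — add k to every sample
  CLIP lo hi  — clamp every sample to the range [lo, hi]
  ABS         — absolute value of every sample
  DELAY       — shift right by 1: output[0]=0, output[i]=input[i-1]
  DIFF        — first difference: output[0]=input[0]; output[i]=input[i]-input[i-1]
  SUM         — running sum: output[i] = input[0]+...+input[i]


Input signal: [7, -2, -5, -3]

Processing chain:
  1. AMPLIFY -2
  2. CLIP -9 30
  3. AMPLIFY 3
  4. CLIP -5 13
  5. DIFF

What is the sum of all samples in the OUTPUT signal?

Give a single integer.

Answer: 13

Derivation:
Input: [7, -2, -5, -3]
Stage 1 (AMPLIFY -2): 7*-2=-14, -2*-2=4, -5*-2=10, -3*-2=6 -> [-14, 4, 10, 6]
Stage 2 (CLIP -9 30): clip(-14,-9,30)=-9, clip(4,-9,30)=4, clip(10,-9,30)=10, clip(6,-9,30)=6 -> [-9, 4, 10, 6]
Stage 3 (AMPLIFY 3): -9*3=-27, 4*3=12, 10*3=30, 6*3=18 -> [-27, 12, 30, 18]
Stage 4 (CLIP -5 13): clip(-27,-5,13)=-5, clip(12,-5,13)=12, clip(30,-5,13)=13, clip(18,-5,13)=13 -> [-5, 12, 13, 13]
Stage 5 (DIFF): s[0]=-5, 12--5=17, 13-12=1, 13-13=0 -> [-5, 17, 1, 0]
Output sum: 13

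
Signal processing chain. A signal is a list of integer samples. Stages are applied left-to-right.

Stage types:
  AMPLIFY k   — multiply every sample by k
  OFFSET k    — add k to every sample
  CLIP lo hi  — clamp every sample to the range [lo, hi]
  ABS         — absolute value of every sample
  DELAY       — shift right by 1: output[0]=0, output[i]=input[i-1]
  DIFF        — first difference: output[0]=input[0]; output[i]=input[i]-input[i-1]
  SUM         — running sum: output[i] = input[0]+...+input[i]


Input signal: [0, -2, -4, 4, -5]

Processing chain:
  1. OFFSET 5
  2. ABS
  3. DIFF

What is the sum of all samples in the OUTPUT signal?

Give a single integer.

Input: [0, -2, -4, 4, -5]
Stage 1 (OFFSET 5): 0+5=5, -2+5=3, -4+5=1, 4+5=9, -5+5=0 -> [5, 3, 1, 9, 0]
Stage 2 (ABS): |5|=5, |3|=3, |1|=1, |9|=9, |0|=0 -> [5, 3, 1, 9, 0]
Stage 3 (DIFF): s[0]=5, 3-5=-2, 1-3=-2, 9-1=8, 0-9=-9 -> [5, -2, -2, 8, -9]
Output sum: 0

Answer: 0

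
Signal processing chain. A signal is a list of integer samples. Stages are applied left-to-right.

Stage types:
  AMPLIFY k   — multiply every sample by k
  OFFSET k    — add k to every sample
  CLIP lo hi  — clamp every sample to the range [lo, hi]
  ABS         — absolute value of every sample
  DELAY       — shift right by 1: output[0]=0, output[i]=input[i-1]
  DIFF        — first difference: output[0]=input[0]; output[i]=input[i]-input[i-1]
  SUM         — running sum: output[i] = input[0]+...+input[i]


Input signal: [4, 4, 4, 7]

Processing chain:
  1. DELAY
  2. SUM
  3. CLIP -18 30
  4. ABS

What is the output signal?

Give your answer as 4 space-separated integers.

Input: [4, 4, 4, 7]
Stage 1 (DELAY): [0, 4, 4, 4] = [0, 4, 4, 4] -> [0, 4, 4, 4]
Stage 2 (SUM): sum[0..0]=0, sum[0..1]=4, sum[0..2]=8, sum[0..3]=12 -> [0, 4, 8, 12]
Stage 3 (CLIP -18 30): clip(0,-18,30)=0, clip(4,-18,30)=4, clip(8,-18,30)=8, clip(12,-18,30)=12 -> [0, 4, 8, 12]
Stage 4 (ABS): |0|=0, |4|=4, |8|=8, |12|=12 -> [0, 4, 8, 12]

Answer: 0 4 8 12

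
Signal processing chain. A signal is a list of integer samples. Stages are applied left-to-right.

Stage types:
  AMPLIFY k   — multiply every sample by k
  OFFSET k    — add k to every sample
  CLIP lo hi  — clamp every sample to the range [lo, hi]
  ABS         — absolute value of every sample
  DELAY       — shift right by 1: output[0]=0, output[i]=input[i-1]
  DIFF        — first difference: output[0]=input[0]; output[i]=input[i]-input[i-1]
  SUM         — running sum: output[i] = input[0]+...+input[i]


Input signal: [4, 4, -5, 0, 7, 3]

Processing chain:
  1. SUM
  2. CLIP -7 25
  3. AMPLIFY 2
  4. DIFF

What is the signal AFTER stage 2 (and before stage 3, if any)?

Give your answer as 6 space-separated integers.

Answer: 4 8 3 3 10 13

Derivation:
Input: [4, 4, -5, 0, 7, 3]
Stage 1 (SUM): sum[0..0]=4, sum[0..1]=8, sum[0..2]=3, sum[0..3]=3, sum[0..4]=10, sum[0..5]=13 -> [4, 8, 3, 3, 10, 13]
Stage 2 (CLIP -7 25): clip(4,-7,25)=4, clip(8,-7,25)=8, clip(3,-7,25)=3, clip(3,-7,25)=3, clip(10,-7,25)=10, clip(13,-7,25)=13 -> [4, 8, 3, 3, 10, 13]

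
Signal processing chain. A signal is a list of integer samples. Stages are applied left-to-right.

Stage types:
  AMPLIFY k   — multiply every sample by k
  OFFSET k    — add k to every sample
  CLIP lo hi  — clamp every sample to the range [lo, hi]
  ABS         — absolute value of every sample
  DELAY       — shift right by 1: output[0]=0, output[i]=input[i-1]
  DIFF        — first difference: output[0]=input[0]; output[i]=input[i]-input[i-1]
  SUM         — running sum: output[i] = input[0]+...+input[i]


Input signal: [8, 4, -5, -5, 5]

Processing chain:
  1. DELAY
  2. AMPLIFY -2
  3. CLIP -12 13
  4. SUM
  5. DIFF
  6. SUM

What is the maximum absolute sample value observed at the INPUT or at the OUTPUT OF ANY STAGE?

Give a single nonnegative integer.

Input: [8, 4, -5, -5, 5] (max |s|=8)
Stage 1 (DELAY): [0, 8, 4, -5, -5] = [0, 8, 4, -5, -5] -> [0, 8, 4, -5, -5] (max |s|=8)
Stage 2 (AMPLIFY -2): 0*-2=0, 8*-2=-16, 4*-2=-8, -5*-2=10, -5*-2=10 -> [0, -16, -8, 10, 10] (max |s|=16)
Stage 3 (CLIP -12 13): clip(0,-12,13)=0, clip(-16,-12,13)=-12, clip(-8,-12,13)=-8, clip(10,-12,13)=10, clip(10,-12,13)=10 -> [0, -12, -8, 10, 10] (max |s|=12)
Stage 4 (SUM): sum[0..0]=0, sum[0..1]=-12, sum[0..2]=-20, sum[0..3]=-10, sum[0..4]=0 -> [0, -12, -20, -10, 0] (max |s|=20)
Stage 5 (DIFF): s[0]=0, -12-0=-12, -20--12=-8, -10--20=10, 0--10=10 -> [0, -12, -8, 10, 10] (max |s|=12)
Stage 6 (SUM): sum[0..0]=0, sum[0..1]=-12, sum[0..2]=-20, sum[0..3]=-10, sum[0..4]=0 -> [0, -12, -20, -10, 0] (max |s|=20)
Overall max amplitude: 20

Answer: 20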